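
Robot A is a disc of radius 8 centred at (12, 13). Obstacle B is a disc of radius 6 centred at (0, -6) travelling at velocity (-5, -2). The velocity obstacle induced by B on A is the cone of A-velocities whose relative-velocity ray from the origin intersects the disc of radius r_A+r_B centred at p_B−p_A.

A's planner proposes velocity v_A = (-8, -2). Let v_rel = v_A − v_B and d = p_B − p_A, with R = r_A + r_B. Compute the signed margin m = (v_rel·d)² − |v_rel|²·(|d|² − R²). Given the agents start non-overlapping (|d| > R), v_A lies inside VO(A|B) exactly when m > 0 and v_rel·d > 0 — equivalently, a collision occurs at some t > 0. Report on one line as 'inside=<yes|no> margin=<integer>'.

d = (-12, -19),  |d|² = 505;  R = 8+6 = 14,  c = 505−14² = 309
v_rel = (-3, 0),  |v_rel|² = 9;  v_rel·d = (-3)·(-12) + (0)·(-19) = 36
9·t² − 72·t + 309 = 0  ⇒  m = 36² − 9·309 = -1485
m = -1485 < 0,  v_rel·d = 36 > 0  ⇒  outside

inside=no margin=-1485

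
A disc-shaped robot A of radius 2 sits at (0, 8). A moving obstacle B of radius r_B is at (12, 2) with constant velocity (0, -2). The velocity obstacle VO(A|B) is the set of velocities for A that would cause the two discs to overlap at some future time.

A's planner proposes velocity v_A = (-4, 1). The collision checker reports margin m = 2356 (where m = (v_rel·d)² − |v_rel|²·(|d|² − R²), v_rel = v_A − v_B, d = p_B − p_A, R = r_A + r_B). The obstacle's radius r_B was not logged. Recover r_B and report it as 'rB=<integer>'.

m = 2356
d = (12, -6);  v_rel = (-4, 3),  |v_rel|² = 25
v_rel×d = (-4)·(-6) − (3)·(12) = -12
since m = R²·25 − (-12)²:  R² = (144 + 2356) / 25 = 100
R = √100 = 10  ⇒  r_B = 10 − 2 = 8

rB=8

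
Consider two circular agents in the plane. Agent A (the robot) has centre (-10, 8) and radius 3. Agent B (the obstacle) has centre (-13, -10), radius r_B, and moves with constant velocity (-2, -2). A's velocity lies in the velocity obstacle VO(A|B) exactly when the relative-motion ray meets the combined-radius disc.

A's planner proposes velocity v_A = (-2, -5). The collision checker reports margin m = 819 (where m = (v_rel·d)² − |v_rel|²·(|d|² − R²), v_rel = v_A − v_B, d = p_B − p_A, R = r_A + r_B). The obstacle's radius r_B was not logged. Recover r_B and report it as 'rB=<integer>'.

m = 819
d = (-3, -18);  v_rel = (0, -3),  |v_rel|² = 9
v_rel×d = (0)·(-18) − (-3)·(-3) = -9
since m = R²·9 − (-9)²:  R² = (81 + 819) / 9 = 100
R = √100 = 10  ⇒  r_B = 10 − 3 = 7

rB=7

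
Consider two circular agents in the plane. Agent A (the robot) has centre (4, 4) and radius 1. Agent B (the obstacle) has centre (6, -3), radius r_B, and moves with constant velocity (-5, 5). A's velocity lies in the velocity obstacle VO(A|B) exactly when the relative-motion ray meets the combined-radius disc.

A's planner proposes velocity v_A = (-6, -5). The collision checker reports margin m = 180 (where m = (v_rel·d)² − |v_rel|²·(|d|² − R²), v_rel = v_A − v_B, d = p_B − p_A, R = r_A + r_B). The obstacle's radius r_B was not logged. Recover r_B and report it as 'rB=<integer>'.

m = 180
d = (2, -7);  v_rel = (-1, -10),  |v_rel|² = 101
v_rel×d = (-1)·(-7) − (-10)·(2) = 27
since m = R²·101 − 27²:  R² = (729 + 180) / 101 = 9
R = √9 = 3  ⇒  r_B = 3 − 1 = 2

rB=2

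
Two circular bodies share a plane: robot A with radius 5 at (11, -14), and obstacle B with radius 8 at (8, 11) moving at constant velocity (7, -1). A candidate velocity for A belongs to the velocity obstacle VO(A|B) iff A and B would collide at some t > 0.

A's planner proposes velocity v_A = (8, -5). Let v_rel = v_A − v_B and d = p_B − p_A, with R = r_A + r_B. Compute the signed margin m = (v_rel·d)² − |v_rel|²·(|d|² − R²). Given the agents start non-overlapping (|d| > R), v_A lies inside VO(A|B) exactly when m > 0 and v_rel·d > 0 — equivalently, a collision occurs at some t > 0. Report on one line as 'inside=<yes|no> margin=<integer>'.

d = (-3, 25),  |d|² = 634;  R = 5+8 = 13,  c = 634−13² = 465
v_rel = (1, -4),  |v_rel|² = 17;  v_rel·d = (1)·(-3) + (-4)·(25) = -103
17·t² + 206·t + 465 = 0  ⇒  m = (-103)² − 17·465 = 2704
m = 2704 > 0,  v_rel·d = -103 < 0  ⇒  outside

inside=no margin=2704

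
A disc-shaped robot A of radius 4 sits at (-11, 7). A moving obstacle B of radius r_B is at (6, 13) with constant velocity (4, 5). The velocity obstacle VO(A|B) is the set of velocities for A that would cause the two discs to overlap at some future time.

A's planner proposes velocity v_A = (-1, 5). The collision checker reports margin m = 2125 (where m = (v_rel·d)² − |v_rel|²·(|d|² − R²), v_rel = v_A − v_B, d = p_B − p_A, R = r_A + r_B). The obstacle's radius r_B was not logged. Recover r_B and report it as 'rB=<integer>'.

m = 2125
d = (17, 6);  v_rel = (-5, 0),  |v_rel|² = 25
v_rel×d = (-5)·(6) − (0)·(17) = -30
since m = R²·25 − (-30)²:  R² = (900 + 2125) / 25 = 121
R = √121 = 11  ⇒  r_B = 11 − 4 = 7

rB=7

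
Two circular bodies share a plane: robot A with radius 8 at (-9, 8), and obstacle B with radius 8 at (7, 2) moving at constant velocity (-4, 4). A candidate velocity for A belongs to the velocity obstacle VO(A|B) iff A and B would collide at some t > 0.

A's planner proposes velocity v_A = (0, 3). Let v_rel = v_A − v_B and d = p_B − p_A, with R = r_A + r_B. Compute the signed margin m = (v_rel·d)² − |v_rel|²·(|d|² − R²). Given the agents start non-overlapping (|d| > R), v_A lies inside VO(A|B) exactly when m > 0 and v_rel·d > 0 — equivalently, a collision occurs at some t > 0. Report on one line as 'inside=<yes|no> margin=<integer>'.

d = (16, -6),  |d|² = 292;  R = 8+8 = 16,  c = 292−16² = 36
v_rel = (4, -1),  |v_rel|² = 17;  v_rel·d = (4)·(16) + (-1)·(-6) = 70
17·t² − 140·t + 36 = 0  ⇒  m = 70² − 17·36 = 4288
m = 4288 > 0,  v_rel·d = 70 > 0  ⇒  inside

inside=yes margin=4288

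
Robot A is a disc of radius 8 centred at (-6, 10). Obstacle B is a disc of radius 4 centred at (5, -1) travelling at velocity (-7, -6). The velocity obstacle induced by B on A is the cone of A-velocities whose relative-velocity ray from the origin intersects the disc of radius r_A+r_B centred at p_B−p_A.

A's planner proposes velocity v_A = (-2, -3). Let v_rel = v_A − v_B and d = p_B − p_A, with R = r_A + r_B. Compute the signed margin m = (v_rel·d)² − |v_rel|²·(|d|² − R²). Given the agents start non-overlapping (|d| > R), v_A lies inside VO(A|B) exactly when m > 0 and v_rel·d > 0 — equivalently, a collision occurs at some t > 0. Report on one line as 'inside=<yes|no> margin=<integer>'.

d = (11, -11),  |d|² = 242;  R = 8+4 = 12,  c = 242−12² = 98
v_rel = (5, 3),  |v_rel|² = 34;  v_rel·d = (5)·(11) + (3)·(-11) = 22
34·t² − 44·t + 98 = 0  ⇒  m = 22² − 34·98 = -2848
m = -2848 < 0,  v_rel·d = 22 > 0  ⇒  outside

inside=no margin=-2848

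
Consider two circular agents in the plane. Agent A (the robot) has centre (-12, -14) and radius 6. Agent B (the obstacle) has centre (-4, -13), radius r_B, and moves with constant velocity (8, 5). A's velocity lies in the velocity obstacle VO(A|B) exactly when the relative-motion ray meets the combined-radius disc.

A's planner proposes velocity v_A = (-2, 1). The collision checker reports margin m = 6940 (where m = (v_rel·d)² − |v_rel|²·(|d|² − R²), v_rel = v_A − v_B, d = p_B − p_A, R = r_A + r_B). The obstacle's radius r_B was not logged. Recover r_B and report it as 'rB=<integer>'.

m = 6940
d = (8, 1);  v_rel = (-10, -4),  |v_rel|² = 116
v_rel×d = (-10)·(1) − (-4)·(8) = 22
since m = R²·116 − 22²:  R² = (484 + 6940) / 116 = 64
R = √64 = 8  ⇒  r_B = 8 − 6 = 2

rB=2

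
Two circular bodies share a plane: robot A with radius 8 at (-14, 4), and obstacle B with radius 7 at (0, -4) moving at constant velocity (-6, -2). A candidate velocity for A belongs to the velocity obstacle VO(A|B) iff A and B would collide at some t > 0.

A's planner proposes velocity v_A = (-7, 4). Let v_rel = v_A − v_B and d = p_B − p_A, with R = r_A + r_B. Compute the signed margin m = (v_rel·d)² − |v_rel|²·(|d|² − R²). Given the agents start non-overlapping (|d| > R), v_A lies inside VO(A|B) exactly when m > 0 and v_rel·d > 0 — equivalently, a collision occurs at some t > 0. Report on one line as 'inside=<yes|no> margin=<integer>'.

d = (14, -8),  |d|² = 260;  R = 8+7 = 15,  c = 260−15² = 35
v_rel = (-1, 6),  |v_rel|² = 37;  v_rel·d = (-1)·(14) + (6)·(-8) = -62
37·t² + 124·t + 35 = 0  ⇒  m = (-62)² − 37·35 = 2549
m = 2549 > 0,  v_rel·d = -62 < 0  ⇒  outside

inside=no margin=2549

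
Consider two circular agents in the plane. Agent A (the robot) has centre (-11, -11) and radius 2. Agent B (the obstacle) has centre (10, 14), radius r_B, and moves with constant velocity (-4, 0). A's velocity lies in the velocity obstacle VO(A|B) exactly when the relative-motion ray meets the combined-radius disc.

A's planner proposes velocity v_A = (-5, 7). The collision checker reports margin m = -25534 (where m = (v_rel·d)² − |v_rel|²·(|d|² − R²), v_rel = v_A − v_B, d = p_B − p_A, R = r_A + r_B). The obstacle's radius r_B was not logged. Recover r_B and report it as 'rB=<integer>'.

m = -25534
d = (21, 25);  v_rel = (-1, 7),  |v_rel|² = 50
v_rel×d = (-1)·(25) − (7)·(21) = -172
since m = R²·50 − (-172)²:  R² = (29584 + -25534) / 50 = 81
R = √81 = 9  ⇒  r_B = 9 − 2 = 7

rB=7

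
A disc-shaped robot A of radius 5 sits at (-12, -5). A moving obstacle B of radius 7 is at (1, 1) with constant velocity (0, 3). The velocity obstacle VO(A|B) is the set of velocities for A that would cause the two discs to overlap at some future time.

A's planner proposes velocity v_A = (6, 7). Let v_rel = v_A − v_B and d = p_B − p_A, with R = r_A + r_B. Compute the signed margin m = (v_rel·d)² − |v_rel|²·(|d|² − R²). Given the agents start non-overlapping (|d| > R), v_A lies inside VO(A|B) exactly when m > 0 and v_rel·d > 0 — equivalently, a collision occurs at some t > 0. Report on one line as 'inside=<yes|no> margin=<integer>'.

d = (13, 6),  |d|² = 205;  R = 5+7 = 12,  c = 205−12² = 61
v_rel = (6, 4),  |v_rel|² = 52;  v_rel·d = (6)·(13) + (4)·(6) = 102
52·t² − 204·t + 61 = 0  ⇒  m = 102² − 52·61 = 7232
m = 7232 > 0,  v_rel·d = 102 > 0  ⇒  inside

inside=yes margin=7232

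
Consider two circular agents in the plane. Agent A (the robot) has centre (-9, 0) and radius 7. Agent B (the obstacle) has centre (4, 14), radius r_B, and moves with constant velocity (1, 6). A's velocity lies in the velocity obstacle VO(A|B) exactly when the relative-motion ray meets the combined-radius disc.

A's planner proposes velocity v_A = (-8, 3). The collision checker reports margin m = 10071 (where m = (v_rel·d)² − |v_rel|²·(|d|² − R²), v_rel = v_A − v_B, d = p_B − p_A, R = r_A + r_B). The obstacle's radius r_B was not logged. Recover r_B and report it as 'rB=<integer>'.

m = 10071
d = (13, 14);  v_rel = (-9, -3),  |v_rel|² = 90
v_rel×d = (-9)·(14) − (-3)·(13) = -87
since m = R²·90 − (-87)²:  R² = (7569 + 10071) / 90 = 196
R = √196 = 14  ⇒  r_B = 14 − 7 = 7

rB=7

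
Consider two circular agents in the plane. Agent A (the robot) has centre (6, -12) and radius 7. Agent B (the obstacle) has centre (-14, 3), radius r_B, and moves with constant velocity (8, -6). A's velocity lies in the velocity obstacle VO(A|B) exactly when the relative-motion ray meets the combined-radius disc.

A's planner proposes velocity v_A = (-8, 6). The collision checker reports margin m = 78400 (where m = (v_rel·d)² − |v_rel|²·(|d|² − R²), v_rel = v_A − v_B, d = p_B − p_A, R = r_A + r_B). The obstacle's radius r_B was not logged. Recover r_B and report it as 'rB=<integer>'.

m = 78400
d = (-20, 15);  v_rel = (-16, 12),  |v_rel|² = 400
v_rel×d = (-16)·(15) − (12)·(-20) = 0
since m = R²·400 − 0²:  R² = (0 + 78400) / 400 = 196
R = √196 = 14  ⇒  r_B = 14 − 7 = 7

rB=7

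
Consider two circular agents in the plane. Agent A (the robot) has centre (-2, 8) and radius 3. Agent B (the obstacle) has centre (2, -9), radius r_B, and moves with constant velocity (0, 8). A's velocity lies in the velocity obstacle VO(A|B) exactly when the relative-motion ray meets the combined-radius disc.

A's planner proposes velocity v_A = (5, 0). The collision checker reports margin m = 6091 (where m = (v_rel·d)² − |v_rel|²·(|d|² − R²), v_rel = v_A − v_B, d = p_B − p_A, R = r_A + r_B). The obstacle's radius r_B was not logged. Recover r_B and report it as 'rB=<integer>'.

m = 6091
d = (4, -17);  v_rel = (5, -8),  |v_rel|² = 89
v_rel×d = (5)·(-17) − (-8)·(4) = -53
since m = R²·89 − (-53)²:  R² = (2809 + 6091) / 89 = 100
R = √100 = 10  ⇒  r_B = 10 − 3 = 7

rB=7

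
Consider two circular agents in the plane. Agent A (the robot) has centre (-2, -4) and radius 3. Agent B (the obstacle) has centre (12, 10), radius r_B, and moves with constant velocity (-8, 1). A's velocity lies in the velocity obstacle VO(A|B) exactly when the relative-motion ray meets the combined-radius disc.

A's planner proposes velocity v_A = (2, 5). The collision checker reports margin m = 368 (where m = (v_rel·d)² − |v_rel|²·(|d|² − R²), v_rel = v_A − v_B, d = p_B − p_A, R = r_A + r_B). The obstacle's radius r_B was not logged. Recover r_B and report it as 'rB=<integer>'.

m = 368
d = (14, 14);  v_rel = (10, 4),  |v_rel|² = 116
v_rel×d = (10)·(14) − (4)·(14) = 84
since m = R²·116 − 84²:  R² = (7056 + 368) / 116 = 64
R = √64 = 8  ⇒  r_B = 8 − 3 = 5

rB=5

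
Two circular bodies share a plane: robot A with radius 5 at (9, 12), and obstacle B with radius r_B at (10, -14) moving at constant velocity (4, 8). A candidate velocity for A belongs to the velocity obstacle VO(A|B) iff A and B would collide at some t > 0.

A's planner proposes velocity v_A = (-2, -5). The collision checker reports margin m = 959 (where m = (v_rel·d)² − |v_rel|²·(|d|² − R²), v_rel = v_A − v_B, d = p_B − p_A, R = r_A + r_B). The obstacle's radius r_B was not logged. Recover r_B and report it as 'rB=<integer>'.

m = 959
d = (1, -26);  v_rel = (-6, -13),  |v_rel|² = 205
v_rel×d = (-6)·(-26) − (-13)·(1) = 169
since m = R²·205 − 169²:  R² = (28561 + 959) / 205 = 144
R = √144 = 12  ⇒  r_B = 12 − 5 = 7

rB=7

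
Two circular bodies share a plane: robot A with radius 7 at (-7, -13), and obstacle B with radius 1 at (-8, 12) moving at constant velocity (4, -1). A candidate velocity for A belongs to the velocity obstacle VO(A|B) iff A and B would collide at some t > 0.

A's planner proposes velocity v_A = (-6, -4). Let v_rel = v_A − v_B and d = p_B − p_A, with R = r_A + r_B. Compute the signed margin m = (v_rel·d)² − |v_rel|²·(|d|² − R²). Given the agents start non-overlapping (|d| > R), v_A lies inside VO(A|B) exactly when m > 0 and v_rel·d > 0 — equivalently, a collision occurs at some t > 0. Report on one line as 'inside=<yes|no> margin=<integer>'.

d = (-1, 25),  |d|² = 626;  R = 7+1 = 8,  c = 626−8² = 562
v_rel = (-10, -3),  |v_rel|² = 109;  v_rel·d = (-10)·(-1) + (-3)·(25) = -65
109·t² + 130·t + 562 = 0  ⇒  m = (-65)² − 109·562 = -57033
m = -57033 < 0,  v_rel·d = -65 < 0  ⇒  outside

inside=no margin=-57033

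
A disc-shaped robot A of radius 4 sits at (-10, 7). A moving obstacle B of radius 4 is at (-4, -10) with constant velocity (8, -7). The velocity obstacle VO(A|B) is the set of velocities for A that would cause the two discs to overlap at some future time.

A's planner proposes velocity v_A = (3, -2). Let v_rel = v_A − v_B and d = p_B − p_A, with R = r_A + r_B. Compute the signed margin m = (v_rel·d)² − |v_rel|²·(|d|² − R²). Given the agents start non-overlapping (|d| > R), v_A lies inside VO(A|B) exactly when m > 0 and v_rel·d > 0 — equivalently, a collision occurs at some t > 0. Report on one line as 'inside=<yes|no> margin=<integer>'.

d = (6, -17),  |d|² = 325;  R = 4+4 = 8,  c = 325−8² = 261
v_rel = (-5, 5),  |v_rel|² = 50;  v_rel·d = (-5)·(6) + (5)·(-17) = -115
50·t² + 230·t + 261 = 0  ⇒  m = (-115)² − 50·261 = 175
m = 175 > 0,  v_rel·d = -115 < 0  ⇒  outside

inside=no margin=175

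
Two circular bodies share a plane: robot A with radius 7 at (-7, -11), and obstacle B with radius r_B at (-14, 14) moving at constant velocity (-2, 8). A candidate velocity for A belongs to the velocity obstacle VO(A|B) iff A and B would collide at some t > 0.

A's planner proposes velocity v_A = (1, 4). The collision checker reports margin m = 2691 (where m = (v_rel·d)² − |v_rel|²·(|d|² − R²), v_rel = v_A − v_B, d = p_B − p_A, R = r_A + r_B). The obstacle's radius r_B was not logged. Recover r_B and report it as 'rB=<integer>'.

m = 2691
d = (-7, 25);  v_rel = (3, -4),  |v_rel|² = 25
v_rel×d = (3)·(25) − (-4)·(-7) = 47
since m = R²·25 − 47²:  R² = (2209 + 2691) / 25 = 196
R = √196 = 14  ⇒  r_B = 14 − 7 = 7

rB=7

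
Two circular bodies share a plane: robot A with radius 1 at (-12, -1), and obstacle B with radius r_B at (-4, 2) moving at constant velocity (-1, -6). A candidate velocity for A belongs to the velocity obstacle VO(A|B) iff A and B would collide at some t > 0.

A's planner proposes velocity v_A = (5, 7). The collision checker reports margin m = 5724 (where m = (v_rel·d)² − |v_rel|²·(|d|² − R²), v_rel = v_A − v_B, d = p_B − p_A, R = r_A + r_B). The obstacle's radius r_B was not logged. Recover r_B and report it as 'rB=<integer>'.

m = 5724
d = (8, 3);  v_rel = (6, 13),  |v_rel|² = 205
v_rel×d = (6)·(3) − (13)·(8) = -86
since m = R²·205 − (-86)²:  R² = (7396 + 5724) / 205 = 64
R = √64 = 8  ⇒  r_B = 8 − 1 = 7

rB=7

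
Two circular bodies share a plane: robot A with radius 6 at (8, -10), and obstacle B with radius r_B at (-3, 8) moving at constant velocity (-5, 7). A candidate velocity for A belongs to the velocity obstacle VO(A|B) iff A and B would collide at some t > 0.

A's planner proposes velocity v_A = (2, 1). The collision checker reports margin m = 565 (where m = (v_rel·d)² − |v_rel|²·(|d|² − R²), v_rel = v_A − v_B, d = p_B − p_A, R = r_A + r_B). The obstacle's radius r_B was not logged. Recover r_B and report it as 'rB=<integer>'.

m = 565
d = (-11, 18);  v_rel = (7, -6),  |v_rel|² = 85
v_rel×d = (7)·(18) − (-6)·(-11) = 60
since m = R²·85 − 60²:  R² = (3600 + 565) / 85 = 49
R = √49 = 7  ⇒  r_B = 7 − 6 = 1

rB=1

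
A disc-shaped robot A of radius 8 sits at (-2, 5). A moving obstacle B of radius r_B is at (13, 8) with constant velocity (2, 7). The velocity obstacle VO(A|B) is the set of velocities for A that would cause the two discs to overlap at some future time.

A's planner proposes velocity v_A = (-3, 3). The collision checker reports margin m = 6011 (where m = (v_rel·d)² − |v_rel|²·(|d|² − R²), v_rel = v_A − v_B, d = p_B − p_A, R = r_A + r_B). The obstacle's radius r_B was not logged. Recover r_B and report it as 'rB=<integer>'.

m = 6011
d = (15, 3);  v_rel = (-5, -4),  |v_rel|² = 41
v_rel×d = (-5)·(3) − (-4)·(15) = 45
since m = R²·41 − 45²:  R² = (2025 + 6011) / 41 = 196
R = √196 = 14  ⇒  r_B = 14 − 8 = 6

rB=6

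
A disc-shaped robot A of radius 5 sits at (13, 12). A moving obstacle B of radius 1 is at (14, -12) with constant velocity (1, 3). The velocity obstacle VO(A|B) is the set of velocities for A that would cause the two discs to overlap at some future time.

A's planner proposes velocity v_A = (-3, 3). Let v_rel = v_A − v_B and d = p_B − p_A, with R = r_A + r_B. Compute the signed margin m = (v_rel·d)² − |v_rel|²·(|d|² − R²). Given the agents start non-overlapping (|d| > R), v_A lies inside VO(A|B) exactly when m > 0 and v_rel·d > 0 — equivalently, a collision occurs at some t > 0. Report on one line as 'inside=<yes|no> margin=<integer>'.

d = (1, -24),  |d|² = 577;  R = 5+1 = 6,  c = 577−6² = 541
v_rel = (-4, 0),  |v_rel|² = 16;  v_rel·d = (-4)·(1) + (0)·(-24) = -4
16·t² + 8·t + 541 = 0  ⇒  m = (-4)² − 16·541 = -8640
m = -8640 < 0,  v_rel·d = -4 < 0  ⇒  outside

inside=no margin=-8640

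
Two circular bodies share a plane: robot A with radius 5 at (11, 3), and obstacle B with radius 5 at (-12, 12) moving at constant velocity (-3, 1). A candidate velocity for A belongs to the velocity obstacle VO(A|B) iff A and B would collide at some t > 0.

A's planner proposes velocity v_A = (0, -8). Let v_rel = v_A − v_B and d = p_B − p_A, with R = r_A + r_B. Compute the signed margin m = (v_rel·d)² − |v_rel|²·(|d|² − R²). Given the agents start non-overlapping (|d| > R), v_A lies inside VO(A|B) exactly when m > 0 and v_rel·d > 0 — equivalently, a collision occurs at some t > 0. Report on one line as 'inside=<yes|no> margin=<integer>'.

d = (-23, 9),  |d|² = 610;  R = 5+5 = 10,  c = 610−10² = 510
v_rel = (3, -9),  |v_rel|² = 90;  v_rel·d = (3)·(-23) + (-9)·(9) = -150
90·t² + 300·t + 510 = 0  ⇒  m = (-150)² − 90·510 = -23400
m = -23400 < 0,  v_rel·d = -150 < 0  ⇒  outside

inside=no margin=-23400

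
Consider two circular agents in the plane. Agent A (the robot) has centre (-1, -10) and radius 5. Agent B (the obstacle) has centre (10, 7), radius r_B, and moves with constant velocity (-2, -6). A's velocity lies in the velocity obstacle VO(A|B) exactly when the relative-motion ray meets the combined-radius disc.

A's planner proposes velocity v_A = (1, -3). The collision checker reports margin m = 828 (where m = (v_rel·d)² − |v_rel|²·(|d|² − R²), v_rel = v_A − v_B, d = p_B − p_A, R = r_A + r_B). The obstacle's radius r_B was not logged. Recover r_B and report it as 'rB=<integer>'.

m = 828
d = (11, 17);  v_rel = (3, 3),  |v_rel|² = 18
v_rel×d = (3)·(17) − (3)·(11) = 18
since m = R²·18 − 18²:  R² = (324 + 828) / 18 = 64
R = √64 = 8  ⇒  r_B = 8 − 5 = 3

rB=3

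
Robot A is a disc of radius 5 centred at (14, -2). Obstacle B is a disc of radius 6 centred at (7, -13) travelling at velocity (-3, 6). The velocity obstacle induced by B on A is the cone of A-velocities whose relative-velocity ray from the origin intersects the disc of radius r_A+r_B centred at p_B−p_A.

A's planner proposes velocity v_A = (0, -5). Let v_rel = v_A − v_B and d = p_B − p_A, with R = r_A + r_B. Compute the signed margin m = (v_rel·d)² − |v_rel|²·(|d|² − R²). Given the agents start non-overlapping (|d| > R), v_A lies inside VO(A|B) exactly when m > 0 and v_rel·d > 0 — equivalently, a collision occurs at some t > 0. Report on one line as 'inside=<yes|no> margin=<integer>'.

d = (-7, -11),  |d|² = 170;  R = 5+6 = 11,  c = 170−11² = 49
v_rel = (3, -11),  |v_rel|² = 130;  v_rel·d = (3)·(-7) + (-11)·(-11) = 100
130·t² − 200·t + 49 = 0  ⇒  m = 100² − 130·49 = 3630
m = 3630 > 0,  v_rel·d = 100 > 0  ⇒  inside

inside=yes margin=3630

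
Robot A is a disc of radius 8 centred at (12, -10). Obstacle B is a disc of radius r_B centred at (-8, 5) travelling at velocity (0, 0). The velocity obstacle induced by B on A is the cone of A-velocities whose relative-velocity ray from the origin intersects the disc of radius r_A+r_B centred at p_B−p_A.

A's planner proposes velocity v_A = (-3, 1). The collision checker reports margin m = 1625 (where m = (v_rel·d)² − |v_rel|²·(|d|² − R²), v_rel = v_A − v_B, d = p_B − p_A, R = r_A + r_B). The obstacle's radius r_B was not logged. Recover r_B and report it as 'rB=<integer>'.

m = 1625
d = (-20, 15);  v_rel = (-3, 1),  |v_rel|² = 10
v_rel×d = (-3)·(15) − (1)·(-20) = -25
since m = R²·10 − (-25)²:  R² = (625 + 1625) / 10 = 225
R = √225 = 15  ⇒  r_B = 15 − 8 = 7

rB=7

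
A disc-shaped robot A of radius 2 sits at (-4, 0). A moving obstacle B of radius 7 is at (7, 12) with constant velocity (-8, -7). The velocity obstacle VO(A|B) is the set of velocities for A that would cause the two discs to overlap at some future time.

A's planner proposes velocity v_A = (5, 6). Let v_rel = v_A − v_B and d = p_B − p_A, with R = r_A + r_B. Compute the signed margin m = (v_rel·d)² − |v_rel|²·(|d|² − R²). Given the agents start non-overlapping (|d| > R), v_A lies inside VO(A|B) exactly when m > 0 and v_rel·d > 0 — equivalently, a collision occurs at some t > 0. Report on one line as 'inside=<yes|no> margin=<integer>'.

d = (11, 12),  |d|² = 265;  R = 2+7 = 9,  c = 265−9² = 184
v_rel = (13, 13),  |v_rel|² = 338;  v_rel·d = (13)·(11) + (13)·(12) = 299
338·t² − 598·t + 184 = 0  ⇒  m = 299² − 338·184 = 27209
m = 27209 > 0,  v_rel·d = 299 > 0  ⇒  inside

inside=yes margin=27209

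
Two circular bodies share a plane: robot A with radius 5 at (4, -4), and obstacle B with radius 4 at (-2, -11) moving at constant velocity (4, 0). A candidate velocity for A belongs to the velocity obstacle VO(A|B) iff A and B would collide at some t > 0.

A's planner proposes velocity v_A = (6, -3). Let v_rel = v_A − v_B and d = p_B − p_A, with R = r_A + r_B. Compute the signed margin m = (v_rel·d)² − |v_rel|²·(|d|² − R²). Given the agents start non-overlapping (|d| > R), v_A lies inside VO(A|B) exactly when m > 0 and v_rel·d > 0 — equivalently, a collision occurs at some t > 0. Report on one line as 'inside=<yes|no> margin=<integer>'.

d = (-6, -7),  |d|² = 85;  R = 5+4 = 9,  c = 85−9² = 4
v_rel = (2, -3),  |v_rel|² = 13;  v_rel·d = (2)·(-6) + (-3)·(-7) = 9
13·t² − 18·t + 4 = 0  ⇒  m = 9² − 13·4 = 29
m = 29 > 0,  v_rel·d = 9 > 0  ⇒  inside

inside=yes margin=29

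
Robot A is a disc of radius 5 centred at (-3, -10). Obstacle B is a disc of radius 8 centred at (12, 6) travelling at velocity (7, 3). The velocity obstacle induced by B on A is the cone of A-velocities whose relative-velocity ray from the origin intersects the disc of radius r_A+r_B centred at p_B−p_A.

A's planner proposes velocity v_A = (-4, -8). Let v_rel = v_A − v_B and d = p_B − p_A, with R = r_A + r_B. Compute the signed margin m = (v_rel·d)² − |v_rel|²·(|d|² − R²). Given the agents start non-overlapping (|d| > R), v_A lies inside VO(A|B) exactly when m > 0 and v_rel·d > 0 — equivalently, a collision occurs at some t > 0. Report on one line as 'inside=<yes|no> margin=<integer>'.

d = (15, 16),  |d|² = 481;  R = 5+8 = 13,  c = 481−13² = 312
v_rel = (-11, -11),  |v_rel|² = 242;  v_rel·d = (-11)·(15) + (-11)·(16) = -341
242·t² + 682·t + 312 = 0  ⇒  m = (-341)² − 242·312 = 40777
m = 40777 > 0,  v_rel·d = -341 < 0  ⇒  outside

inside=no margin=40777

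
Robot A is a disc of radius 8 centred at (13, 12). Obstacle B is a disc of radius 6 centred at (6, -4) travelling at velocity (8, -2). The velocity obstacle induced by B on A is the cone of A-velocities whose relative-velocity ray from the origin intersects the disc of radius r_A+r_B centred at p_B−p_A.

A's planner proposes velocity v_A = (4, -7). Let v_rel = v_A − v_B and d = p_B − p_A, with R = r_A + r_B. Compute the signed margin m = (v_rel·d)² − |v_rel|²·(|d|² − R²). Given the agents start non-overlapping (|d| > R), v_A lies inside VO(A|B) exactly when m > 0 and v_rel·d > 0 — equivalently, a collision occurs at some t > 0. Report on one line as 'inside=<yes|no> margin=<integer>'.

d = (-7, -16),  |d|² = 305;  R = 8+6 = 14,  c = 305−14² = 109
v_rel = (-4, -5),  |v_rel|² = 41;  v_rel·d = (-4)·(-7) + (-5)·(-16) = 108
41·t² − 216·t + 109 = 0  ⇒  m = 108² − 41·109 = 7195
m = 7195 > 0,  v_rel·d = 108 > 0  ⇒  inside

inside=yes margin=7195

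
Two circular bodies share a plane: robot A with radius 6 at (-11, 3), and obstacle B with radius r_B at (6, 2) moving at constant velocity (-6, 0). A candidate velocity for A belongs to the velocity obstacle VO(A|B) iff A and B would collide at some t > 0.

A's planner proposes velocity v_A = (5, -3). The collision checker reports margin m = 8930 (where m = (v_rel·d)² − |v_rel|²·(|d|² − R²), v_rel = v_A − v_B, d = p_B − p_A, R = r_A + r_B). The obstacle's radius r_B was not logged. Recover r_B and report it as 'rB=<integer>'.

m = 8930
d = (17, -1);  v_rel = (11, -3),  |v_rel|² = 130
v_rel×d = (11)·(-1) − (-3)·(17) = 40
since m = R²·130 − 40²:  R² = (1600 + 8930) / 130 = 81
R = √81 = 9  ⇒  r_B = 9 − 6 = 3

rB=3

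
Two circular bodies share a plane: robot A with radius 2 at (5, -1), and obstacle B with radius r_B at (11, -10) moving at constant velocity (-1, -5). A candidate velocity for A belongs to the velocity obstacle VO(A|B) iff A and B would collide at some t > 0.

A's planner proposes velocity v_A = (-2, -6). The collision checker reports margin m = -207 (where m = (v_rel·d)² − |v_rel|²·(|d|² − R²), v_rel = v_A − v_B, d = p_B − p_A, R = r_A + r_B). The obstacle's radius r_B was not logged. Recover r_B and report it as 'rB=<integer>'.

m = -207
d = (6, -9);  v_rel = (-1, -1),  |v_rel|² = 2
v_rel×d = (-1)·(-9) − (-1)·(6) = 15
since m = R²·2 − 15²:  R² = (225 + -207) / 2 = 9
R = √9 = 3  ⇒  r_B = 3 − 2 = 1

rB=1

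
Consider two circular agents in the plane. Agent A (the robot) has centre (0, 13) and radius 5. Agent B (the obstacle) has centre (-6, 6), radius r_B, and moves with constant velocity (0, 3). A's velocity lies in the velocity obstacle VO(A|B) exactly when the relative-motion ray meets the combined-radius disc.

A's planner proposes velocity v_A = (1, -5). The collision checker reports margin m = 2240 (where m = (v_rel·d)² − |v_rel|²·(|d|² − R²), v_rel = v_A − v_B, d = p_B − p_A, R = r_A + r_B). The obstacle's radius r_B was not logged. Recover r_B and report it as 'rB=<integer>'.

m = 2240
d = (-6, -7);  v_rel = (1, -8),  |v_rel|² = 65
v_rel×d = (1)·(-7) − (-8)·(-6) = -55
since m = R²·65 − (-55)²:  R² = (3025 + 2240) / 65 = 81
R = √81 = 9  ⇒  r_B = 9 − 5 = 4

rB=4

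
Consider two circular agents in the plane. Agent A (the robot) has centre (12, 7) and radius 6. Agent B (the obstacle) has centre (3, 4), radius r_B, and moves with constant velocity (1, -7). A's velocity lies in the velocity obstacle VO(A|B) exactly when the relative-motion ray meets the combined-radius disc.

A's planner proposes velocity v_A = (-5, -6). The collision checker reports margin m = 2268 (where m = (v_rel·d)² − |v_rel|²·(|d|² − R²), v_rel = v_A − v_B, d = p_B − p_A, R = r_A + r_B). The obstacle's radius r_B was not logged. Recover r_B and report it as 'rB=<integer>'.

m = 2268
d = (-9, -3);  v_rel = (-6, 1),  |v_rel|² = 37
v_rel×d = (-6)·(-3) − (1)·(-9) = 27
since m = R²·37 − 27²:  R² = (729 + 2268) / 37 = 81
R = √81 = 9  ⇒  r_B = 9 − 6 = 3

rB=3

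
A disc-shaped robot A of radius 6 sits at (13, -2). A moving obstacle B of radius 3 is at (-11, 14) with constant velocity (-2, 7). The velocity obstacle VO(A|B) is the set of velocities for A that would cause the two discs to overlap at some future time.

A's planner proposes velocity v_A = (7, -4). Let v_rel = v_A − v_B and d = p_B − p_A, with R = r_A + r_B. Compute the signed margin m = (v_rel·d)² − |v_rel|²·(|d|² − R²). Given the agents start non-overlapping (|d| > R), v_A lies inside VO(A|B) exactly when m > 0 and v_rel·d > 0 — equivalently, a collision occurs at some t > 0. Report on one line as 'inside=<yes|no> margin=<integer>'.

d = (-24, 16),  |d|² = 832;  R = 6+3 = 9,  c = 832−9² = 751
v_rel = (9, -11),  |v_rel|² = 202;  v_rel·d = (9)·(-24) + (-11)·(16) = -392
202·t² + 784·t + 751 = 0  ⇒  m = (-392)² − 202·751 = 1962
m = 1962 > 0,  v_rel·d = -392 < 0  ⇒  outside

inside=no margin=1962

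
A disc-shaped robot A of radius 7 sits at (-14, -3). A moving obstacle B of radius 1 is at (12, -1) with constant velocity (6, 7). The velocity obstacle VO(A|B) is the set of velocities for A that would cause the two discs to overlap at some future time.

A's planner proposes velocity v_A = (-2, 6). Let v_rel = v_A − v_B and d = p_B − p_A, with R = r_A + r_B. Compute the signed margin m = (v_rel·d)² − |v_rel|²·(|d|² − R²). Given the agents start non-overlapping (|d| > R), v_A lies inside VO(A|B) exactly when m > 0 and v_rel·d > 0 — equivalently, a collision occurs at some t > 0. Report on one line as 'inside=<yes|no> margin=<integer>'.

d = (26, 2),  |d|² = 680;  R = 7+1 = 8,  c = 680−8² = 616
v_rel = (-8, -1),  |v_rel|² = 65;  v_rel·d = (-8)·(26) + (-1)·(2) = -210
65·t² + 420·t + 616 = 0  ⇒  m = (-210)² − 65·616 = 4060
m = 4060 > 0,  v_rel·d = -210 < 0  ⇒  outside

inside=no margin=4060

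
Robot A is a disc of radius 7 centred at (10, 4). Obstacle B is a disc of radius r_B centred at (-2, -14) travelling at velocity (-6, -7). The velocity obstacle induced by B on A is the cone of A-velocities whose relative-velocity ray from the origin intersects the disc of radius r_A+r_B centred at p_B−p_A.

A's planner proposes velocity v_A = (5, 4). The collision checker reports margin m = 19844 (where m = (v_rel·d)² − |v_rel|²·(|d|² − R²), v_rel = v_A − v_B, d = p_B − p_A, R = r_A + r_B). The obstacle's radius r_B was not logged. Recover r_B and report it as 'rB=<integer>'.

m = 19844
d = (-12, -18);  v_rel = (11, 11),  |v_rel|² = 242
v_rel×d = (11)·(-18) − (11)·(-12) = -66
since m = R²·242 − (-66)²:  R² = (4356 + 19844) / 242 = 100
R = √100 = 10  ⇒  r_B = 10 − 7 = 3

rB=3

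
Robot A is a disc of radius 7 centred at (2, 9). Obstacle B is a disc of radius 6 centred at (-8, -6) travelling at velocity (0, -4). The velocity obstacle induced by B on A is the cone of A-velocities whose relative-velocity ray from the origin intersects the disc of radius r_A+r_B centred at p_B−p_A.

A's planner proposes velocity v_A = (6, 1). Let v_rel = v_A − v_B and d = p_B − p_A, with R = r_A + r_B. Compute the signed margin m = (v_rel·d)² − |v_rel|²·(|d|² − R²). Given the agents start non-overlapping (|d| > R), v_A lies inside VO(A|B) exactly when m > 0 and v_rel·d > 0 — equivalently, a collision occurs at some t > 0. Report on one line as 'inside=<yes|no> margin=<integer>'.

d = (-10, -15),  |d|² = 325;  R = 7+6 = 13,  c = 325−13² = 156
v_rel = (6, 5),  |v_rel|² = 61;  v_rel·d = (6)·(-10) + (5)·(-15) = -135
61·t² + 270·t + 156 = 0  ⇒  m = (-135)² − 61·156 = 8709
m = 8709 > 0,  v_rel·d = -135 < 0  ⇒  outside

inside=no margin=8709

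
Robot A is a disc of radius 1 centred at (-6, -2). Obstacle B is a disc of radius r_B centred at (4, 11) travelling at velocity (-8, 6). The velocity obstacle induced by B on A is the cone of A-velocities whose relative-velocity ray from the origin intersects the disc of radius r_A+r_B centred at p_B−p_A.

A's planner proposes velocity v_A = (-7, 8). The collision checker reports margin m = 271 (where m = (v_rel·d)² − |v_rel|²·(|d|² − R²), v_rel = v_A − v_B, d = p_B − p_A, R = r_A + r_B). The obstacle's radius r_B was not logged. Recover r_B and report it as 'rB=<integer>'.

m = 271
d = (10, 13);  v_rel = (1, 2),  |v_rel|² = 5
v_rel×d = (1)·(13) − (2)·(10) = -7
since m = R²·5 − (-7)²:  R² = (49 + 271) / 5 = 64
R = √64 = 8  ⇒  r_B = 8 − 1 = 7

rB=7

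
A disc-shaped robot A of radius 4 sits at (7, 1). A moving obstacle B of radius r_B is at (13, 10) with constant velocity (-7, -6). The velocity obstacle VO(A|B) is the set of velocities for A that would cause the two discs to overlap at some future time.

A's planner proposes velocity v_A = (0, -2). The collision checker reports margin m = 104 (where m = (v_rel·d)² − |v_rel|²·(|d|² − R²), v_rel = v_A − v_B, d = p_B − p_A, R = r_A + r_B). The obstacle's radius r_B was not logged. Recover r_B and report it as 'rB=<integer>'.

m = 104
d = (6, 9);  v_rel = (7, 4),  |v_rel|² = 65
v_rel×d = (7)·(9) − (4)·(6) = 39
since m = R²·65 − 39²:  R² = (1521 + 104) / 65 = 25
R = √25 = 5  ⇒  r_B = 5 − 4 = 1

rB=1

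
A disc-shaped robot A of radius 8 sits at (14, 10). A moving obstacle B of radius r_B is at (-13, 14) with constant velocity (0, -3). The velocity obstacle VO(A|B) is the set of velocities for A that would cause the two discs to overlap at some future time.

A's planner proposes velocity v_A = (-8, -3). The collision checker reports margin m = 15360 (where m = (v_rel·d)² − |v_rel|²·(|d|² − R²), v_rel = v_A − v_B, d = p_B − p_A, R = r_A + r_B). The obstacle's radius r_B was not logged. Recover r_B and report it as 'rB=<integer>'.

m = 15360
d = (-27, 4);  v_rel = (-8, 0),  |v_rel|² = 64
v_rel×d = (-8)·(4) − (0)·(-27) = -32
since m = R²·64 − (-32)²:  R² = (1024 + 15360) / 64 = 256
R = √256 = 16  ⇒  r_B = 16 − 8 = 8

rB=8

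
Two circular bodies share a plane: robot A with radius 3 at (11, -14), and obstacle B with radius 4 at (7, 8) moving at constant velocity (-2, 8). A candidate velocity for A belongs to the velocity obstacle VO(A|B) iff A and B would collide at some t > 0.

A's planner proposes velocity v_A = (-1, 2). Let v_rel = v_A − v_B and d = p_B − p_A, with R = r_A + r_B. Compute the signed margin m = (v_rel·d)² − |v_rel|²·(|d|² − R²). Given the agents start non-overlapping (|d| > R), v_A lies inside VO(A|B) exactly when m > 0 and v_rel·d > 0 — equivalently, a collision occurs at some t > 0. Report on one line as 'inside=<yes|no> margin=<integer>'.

d = (-4, 22),  |d|² = 500;  R = 3+4 = 7,  c = 500−7² = 451
v_rel = (1, -6),  |v_rel|² = 37;  v_rel·d = (1)·(-4) + (-6)·(22) = -136
37·t² + 272·t + 451 = 0  ⇒  m = (-136)² − 37·451 = 1809
m = 1809 > 0,  v_rel·d = -136 < 0  ⇒  outside

inside=no margin=1809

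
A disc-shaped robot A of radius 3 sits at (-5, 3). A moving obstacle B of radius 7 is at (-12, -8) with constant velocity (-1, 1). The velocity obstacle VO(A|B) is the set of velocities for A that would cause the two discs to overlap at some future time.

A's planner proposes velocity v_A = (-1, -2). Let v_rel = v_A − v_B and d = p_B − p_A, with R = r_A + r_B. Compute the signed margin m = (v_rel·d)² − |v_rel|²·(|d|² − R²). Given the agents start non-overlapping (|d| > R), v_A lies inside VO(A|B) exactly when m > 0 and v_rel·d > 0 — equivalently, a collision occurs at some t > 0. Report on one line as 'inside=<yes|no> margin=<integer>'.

d = (-7, -11),  |d|² = 170;  R = 3+7 = 10,  c = 170−10² = 70
v_rel = (0, -3),  |v_rel|² = 9;  v_rel·d = (0)·(-7) + (-3)·(-11) = 33
9·t² − 66·t + 70 = 0  ⇒  m = 33² − 9·70 = 459
m = 459 > 0,  v_rel·d = 33 > 0  ⇒  inside

inside=yes margin=459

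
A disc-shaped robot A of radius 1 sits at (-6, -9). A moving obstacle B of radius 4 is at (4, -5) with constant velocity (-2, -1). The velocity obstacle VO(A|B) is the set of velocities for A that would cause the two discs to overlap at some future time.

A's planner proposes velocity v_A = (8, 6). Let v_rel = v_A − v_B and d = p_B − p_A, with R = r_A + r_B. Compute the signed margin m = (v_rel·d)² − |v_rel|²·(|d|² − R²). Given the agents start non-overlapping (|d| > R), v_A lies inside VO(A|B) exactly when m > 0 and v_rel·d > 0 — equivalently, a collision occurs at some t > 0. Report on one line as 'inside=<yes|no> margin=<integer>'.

d = (10, 4),  |d|² = 116;  R = 1+4 = 5,  c = 116−5² = 91
v_rel = (10, 7),  |v_rel|² = 149;  v_rel·d = (10)·(10) + (7)·(4) = 128
149·t² − 256·t + 91 = 0  ⇒  m = 128² − 149·91 = 2825
m = 2825 > 0,  v_rel·d = 128 > 0  ⇒  inside

inside=yes margin=2825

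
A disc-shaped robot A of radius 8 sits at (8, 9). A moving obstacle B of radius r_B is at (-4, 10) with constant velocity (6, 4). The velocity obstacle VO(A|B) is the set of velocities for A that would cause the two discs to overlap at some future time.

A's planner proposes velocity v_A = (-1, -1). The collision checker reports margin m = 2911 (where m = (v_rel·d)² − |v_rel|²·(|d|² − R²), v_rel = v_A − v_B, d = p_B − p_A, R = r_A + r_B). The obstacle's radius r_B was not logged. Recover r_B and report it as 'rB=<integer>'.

m = 2911
d = (-12, 1);  v_rel = (-7, -5),  |v_rel|² = 74
v_rel×d = (-7)·(1) − (-5)·(-12) = -67
since m = R²·74 − (-67)²:  R² = (4489 + 2911) / 74 = 100
R = √100 = 10  ⇒  r_B = 10 − 8 = 2

rB=2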